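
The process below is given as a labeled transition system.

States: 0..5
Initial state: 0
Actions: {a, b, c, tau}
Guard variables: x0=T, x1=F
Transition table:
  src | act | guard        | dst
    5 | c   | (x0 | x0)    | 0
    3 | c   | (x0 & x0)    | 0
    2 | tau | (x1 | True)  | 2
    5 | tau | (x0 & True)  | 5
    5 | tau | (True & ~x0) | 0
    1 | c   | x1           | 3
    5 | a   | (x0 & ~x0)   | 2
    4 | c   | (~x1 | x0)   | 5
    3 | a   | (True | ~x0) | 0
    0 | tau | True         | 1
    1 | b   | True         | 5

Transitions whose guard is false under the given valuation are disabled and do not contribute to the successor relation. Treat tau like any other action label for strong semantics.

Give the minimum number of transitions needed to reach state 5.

Answer: 2

Trace:
Layered search for 5:
  L0 = {0}
  L1 = {1}
  L2 = {5}
depth(5)=2, e.g. tau·b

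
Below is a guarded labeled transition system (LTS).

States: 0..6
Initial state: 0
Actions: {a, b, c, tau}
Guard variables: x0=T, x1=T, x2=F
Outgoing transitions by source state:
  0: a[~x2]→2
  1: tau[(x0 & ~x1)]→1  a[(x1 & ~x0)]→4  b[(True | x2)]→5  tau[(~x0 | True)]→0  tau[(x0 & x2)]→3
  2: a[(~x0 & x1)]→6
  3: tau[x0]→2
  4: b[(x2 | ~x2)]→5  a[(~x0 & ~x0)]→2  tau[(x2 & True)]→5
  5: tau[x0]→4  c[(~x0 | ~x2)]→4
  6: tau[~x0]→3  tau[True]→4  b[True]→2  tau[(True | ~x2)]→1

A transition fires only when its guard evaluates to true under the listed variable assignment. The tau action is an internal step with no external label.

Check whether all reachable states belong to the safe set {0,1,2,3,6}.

Safe = {0,1,2,3,6}
Reachable = {0,2}
  0: ok
  2: ok

Answer: INVARIANT HOLDS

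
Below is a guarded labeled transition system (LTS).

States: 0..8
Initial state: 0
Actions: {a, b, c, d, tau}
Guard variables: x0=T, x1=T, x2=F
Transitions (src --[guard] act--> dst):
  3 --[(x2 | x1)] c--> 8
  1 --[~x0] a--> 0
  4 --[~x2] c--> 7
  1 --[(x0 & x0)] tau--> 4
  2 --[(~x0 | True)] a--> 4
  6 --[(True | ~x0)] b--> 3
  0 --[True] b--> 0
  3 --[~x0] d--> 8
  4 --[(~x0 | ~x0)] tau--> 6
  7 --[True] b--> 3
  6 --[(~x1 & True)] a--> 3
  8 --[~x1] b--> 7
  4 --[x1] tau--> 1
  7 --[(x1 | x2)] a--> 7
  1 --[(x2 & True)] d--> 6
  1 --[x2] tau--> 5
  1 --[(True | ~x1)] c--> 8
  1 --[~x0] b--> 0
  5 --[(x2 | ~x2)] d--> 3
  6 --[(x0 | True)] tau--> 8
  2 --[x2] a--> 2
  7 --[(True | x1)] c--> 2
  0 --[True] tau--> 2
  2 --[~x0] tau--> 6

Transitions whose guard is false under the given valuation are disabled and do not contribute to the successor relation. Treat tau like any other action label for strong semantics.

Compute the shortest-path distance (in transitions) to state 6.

Breadth-first toward 6:
  L0 = {0}
  L1 = {2}
  L2 = {4}
  L3 = {1,7}
  L4 = {3,8}
6 never appears.

Answer: UNREACHABLE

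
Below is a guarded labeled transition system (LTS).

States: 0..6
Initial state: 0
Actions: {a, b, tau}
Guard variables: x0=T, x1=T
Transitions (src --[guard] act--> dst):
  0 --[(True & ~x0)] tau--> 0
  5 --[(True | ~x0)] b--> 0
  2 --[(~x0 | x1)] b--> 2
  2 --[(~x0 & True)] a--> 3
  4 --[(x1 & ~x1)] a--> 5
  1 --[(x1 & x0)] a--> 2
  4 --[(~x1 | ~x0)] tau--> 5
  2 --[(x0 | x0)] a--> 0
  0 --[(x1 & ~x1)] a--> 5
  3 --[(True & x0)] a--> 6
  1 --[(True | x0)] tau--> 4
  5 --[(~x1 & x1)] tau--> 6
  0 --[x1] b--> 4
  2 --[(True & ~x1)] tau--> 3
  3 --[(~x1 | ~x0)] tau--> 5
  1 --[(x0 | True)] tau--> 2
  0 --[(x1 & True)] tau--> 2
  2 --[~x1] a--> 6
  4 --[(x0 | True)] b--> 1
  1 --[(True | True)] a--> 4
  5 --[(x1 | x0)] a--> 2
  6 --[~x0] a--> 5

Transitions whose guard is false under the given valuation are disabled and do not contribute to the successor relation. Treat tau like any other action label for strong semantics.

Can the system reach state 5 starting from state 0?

Guard filter leaves 12 enabled edge(s).
Layer 0: {0}
Layer 1: {2,4}  now seen {0,2,4}
Layer 2: {1}  now seen {0,1,2,4}
R = {0,1,2,4}

Answer: UNREACHABLE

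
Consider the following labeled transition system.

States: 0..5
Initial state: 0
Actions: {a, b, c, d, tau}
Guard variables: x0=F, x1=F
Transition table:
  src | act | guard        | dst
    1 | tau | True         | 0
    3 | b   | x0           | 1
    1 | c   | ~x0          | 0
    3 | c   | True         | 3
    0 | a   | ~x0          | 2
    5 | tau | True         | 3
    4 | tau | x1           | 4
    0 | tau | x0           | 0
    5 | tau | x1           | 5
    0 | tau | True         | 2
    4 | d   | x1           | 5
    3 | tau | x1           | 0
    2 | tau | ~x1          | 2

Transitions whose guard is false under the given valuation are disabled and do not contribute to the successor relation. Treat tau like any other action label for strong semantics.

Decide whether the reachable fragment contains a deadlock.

R = {0,2}
  0: a→2  tau→2  [2 exit(s)]
  2: tau→2  [1 exit(s)]

Answer: DEADLOCK-FREE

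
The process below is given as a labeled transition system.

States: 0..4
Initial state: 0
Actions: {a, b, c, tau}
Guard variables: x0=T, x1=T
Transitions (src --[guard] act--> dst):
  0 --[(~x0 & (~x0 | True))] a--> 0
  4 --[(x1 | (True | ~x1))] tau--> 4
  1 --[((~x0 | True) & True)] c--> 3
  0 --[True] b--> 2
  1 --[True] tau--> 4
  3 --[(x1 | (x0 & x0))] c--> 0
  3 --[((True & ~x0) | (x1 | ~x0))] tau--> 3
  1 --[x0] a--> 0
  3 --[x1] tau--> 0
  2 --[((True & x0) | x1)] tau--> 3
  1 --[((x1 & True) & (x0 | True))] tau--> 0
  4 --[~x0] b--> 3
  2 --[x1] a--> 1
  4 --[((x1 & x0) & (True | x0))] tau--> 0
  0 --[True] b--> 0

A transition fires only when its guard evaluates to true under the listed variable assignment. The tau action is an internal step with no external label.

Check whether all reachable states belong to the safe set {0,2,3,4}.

Safe = {0,2,3,4}
Reachable = {0,1,2,3,4}
  0: ✓
  1: VIOLATES
  2: ✓
  3: ✓
  4: ✓
reach 1 via b·a — violates

Answer: INVARIANT VIOLATED at state 1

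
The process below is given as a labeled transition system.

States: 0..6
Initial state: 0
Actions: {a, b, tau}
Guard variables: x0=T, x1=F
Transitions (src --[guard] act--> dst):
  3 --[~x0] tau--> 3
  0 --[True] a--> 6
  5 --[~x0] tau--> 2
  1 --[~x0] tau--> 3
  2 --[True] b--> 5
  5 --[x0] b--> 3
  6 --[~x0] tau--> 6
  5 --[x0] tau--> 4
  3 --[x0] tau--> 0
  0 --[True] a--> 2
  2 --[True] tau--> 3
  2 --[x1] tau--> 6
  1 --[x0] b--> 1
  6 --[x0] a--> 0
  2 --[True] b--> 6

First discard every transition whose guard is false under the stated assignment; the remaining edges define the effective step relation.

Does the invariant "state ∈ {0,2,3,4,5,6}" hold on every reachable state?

Allowed set {0,2,3,4,5,6}
R = {0,2,3,4,5,6}
  0: safe
  2: safe
  3: safe
  4: safe
  5: safe
  6: safe

Answer: INVARIANT HOLDS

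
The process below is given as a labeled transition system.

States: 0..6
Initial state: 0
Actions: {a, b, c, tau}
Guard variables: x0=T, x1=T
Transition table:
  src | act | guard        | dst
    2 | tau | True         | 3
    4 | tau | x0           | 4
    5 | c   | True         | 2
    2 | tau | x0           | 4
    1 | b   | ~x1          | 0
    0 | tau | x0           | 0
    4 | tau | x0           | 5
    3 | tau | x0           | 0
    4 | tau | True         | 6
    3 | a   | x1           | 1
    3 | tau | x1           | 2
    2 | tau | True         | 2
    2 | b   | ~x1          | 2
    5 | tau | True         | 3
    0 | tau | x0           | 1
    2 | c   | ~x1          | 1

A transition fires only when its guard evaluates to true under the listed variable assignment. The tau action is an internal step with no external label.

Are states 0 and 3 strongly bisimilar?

Answer: NOT BISIMILAR

Trace:
Bisimulation quotient by refinement:
  P[0] = {{0,1,2,3,4,5,6}}
  P[1] = {{0,2,4},{1,6},{3},{5}}
  P[2] = {{0},{1,6},{2},{3},{4},{5}}
stable after 3 split(s): 6 block(s)
[0]={0}  [3]={3}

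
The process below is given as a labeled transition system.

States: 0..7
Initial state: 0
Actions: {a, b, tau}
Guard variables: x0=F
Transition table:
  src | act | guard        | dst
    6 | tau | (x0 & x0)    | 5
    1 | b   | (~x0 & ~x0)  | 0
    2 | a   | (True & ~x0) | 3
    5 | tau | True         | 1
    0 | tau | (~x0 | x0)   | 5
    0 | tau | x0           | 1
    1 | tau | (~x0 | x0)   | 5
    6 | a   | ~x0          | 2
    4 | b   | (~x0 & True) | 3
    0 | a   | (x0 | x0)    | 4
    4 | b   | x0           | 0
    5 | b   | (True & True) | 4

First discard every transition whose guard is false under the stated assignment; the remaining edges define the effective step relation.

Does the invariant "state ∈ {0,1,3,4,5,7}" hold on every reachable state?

Answer: INVARIANT HOLDS

Analysis:
Inv-set: {0,1,3,4,5,7}
R = {0,1,3,4,5}
  0: ok
  1: ok
  3: ok
  4: ok
  5: ok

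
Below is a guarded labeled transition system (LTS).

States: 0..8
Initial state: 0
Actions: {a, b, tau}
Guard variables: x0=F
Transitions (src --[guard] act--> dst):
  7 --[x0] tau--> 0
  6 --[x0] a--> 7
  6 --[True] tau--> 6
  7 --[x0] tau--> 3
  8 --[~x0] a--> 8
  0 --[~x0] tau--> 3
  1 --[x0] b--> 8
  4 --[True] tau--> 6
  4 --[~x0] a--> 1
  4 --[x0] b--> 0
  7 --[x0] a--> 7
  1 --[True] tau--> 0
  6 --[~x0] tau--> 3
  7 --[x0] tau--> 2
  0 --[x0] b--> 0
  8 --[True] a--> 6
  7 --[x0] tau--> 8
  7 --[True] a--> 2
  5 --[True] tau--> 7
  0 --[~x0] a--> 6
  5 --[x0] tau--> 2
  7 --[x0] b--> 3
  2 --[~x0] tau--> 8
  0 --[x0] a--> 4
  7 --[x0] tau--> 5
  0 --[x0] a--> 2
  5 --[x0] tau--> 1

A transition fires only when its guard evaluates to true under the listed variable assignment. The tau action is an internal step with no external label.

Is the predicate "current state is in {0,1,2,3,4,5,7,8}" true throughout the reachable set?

Answer: INVARIANT VIOLATED at state 6

Working:
Inv-set: {0,1,2,3,4,5,7,8}
Reach set: {0,3,6}
  0: ok
  3: ok
  6: ✗ unsafe
reach 6 via a — violates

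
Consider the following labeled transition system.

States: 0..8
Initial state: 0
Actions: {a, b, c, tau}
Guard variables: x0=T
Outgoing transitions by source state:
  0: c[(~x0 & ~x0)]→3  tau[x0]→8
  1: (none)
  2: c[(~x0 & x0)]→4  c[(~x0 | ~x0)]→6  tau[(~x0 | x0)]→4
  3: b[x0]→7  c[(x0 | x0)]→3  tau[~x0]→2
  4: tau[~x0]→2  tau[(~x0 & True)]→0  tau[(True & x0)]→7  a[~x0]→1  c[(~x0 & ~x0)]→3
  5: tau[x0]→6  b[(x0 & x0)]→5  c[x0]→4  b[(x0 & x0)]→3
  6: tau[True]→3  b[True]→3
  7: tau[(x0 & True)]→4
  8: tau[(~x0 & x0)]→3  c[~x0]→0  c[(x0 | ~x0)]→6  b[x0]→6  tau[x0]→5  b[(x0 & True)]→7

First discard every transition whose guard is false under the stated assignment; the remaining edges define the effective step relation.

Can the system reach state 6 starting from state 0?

Answer: REACHABLE

Working:
16 transition(s) survive guard evaluation.
L0 = {0}
L1 = {8}  total {0,8}
L2 = {5,6,7}  total {0,5,6,7,8}
L3 = {3,4}  total {0,3,4,5,6,7,8}
Reachable = {0,3,4,5,6,7,8}
Path to 6: tau·c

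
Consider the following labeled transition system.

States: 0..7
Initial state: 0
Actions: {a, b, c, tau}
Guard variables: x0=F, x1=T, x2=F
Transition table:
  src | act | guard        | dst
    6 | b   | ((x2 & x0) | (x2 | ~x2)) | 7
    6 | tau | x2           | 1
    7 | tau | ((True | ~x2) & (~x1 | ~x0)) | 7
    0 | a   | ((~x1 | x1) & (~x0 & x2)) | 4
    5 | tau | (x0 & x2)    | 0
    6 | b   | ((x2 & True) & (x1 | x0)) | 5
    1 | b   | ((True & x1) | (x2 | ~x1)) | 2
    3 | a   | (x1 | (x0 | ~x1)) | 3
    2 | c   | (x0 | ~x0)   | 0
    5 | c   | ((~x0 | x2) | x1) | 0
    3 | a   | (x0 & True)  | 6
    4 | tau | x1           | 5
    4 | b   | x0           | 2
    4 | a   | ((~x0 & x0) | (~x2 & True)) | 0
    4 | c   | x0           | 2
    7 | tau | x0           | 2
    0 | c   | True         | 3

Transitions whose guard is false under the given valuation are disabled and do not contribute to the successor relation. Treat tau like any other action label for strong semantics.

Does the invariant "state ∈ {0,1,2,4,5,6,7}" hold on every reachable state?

Safe = {0,1,2,4,5,6,7}
Reachable = {0,3}
  0: safe
  3: VIOLATES
counterexample path to 3: c

Answer: INVARIANT VIOLATED at state 3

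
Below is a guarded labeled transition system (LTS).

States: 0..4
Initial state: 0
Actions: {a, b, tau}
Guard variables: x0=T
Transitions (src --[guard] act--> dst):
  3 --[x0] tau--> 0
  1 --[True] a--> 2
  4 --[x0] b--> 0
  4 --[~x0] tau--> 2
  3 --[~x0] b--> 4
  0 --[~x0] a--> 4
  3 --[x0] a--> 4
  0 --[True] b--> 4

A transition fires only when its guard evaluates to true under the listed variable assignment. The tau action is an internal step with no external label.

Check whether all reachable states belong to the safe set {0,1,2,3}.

Inv-set: {0,1,2,3}
Reach set: {0,4}
  0: safe
  4: VIOLATES
witness against invariant: b → 4

Answer: INVARIANT VIOLATED at state 4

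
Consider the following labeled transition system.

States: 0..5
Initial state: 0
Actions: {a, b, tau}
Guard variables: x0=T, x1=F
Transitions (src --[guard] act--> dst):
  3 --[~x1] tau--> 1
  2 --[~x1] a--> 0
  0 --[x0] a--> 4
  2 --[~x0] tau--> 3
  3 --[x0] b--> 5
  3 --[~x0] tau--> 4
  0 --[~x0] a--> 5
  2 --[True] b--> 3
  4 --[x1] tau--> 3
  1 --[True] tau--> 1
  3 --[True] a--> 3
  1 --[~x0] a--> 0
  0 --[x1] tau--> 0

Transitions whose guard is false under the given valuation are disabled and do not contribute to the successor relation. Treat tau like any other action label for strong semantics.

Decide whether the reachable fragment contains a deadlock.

Answer: DEADLOCK at state 4

Working:
Reach set: {0,4}
  0: a→4  [1 out]
  4: ∅  [deadlock]
trace reaching 4: a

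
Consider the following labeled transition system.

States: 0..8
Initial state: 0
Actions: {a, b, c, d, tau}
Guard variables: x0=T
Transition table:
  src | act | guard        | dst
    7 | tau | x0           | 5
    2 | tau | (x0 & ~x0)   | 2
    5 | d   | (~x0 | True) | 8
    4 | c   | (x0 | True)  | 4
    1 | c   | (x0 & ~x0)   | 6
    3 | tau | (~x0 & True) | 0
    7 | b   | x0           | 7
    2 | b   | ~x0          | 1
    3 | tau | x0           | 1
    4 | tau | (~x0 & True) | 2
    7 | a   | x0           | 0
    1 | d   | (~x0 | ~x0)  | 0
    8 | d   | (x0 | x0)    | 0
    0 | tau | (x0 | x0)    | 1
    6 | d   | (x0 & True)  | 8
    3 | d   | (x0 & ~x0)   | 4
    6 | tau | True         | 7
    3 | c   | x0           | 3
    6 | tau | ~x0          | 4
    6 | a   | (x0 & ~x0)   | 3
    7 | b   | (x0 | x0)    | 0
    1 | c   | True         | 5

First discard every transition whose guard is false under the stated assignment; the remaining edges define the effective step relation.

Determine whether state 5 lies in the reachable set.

After dropping false guards: 13 live edges.
depth 0: {0}
depth 1: {1}  cumulative {0,1}
depth 2: {5}  cumulative {0,1,5}
depth 3: {8}  cumulative {0,1,5,8}
Reachable = {0,1,5,8}
witness 5: tau·c

Answer: REACHABLE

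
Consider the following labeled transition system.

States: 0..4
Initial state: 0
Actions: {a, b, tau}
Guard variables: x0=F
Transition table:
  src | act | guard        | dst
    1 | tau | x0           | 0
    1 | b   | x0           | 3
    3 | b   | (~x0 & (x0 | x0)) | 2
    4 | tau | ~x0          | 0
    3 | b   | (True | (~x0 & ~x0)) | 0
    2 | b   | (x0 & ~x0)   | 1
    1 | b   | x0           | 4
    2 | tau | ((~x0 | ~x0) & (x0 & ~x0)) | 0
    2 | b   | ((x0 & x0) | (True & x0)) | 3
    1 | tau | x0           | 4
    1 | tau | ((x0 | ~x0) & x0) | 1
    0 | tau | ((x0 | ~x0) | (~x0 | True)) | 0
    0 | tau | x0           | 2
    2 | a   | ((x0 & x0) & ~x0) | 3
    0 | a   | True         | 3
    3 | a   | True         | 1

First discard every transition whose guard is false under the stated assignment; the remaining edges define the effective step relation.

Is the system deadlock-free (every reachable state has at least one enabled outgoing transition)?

R = {0,1,3}
  0: a→3  tau→0  [2 out]
  1: ∅  [deadlock]
  3: a→1  b→0  [2 out]
trace reaching 1: a·a

Answer: DEADLOCK at state 1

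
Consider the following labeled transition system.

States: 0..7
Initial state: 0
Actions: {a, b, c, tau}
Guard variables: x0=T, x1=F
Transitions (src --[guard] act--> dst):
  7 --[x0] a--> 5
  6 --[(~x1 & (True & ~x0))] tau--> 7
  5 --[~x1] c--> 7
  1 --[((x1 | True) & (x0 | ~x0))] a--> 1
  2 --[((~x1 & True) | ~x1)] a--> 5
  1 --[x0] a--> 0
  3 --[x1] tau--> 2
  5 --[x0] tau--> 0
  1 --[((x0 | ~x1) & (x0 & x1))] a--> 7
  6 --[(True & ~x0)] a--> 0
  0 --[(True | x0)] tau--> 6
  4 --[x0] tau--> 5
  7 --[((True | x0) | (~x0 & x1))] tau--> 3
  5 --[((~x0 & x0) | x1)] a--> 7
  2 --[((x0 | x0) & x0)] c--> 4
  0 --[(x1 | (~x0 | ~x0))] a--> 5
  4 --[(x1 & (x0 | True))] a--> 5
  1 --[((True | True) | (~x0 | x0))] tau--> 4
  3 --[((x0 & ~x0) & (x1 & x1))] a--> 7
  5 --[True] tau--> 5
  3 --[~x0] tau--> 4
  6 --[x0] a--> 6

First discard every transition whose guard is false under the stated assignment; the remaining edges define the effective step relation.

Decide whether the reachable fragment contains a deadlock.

Reachable = {0,6}
  0: tau→6  [1 exit(s)]
  6: a→6  [1 exit(s)]

Answer: DEADLOCK-FREE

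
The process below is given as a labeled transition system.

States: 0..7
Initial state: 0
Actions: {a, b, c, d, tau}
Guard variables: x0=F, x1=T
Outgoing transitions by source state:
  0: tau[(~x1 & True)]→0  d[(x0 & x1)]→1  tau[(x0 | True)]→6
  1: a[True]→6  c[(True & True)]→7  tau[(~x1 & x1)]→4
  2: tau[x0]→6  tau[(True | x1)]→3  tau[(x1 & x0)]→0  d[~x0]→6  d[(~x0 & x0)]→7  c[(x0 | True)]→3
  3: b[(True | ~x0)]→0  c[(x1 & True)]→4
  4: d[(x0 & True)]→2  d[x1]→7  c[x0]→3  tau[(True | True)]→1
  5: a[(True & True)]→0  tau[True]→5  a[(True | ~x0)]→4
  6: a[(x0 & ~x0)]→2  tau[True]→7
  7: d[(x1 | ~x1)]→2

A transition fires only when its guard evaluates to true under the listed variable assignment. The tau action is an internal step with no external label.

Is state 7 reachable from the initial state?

After dropping false guards: 15 live edges.
depth 0: {0}
depth 1: {6}  now seen {0,6}
depth 2: {7}  now seen {0,6,7}
depth 3: {2}  now seen {0,2,6,7}
depth 4: {3}  now seen {0,2,3,6,7}
depth 5: {4}  now seen {0,2,3,4,6,7}
depth 6: {1}  now seen {0,1,2,3,4,6,7}
R = {0,1,2,3,4,6,7}
witness 7: tau·tau

Answer: REACHABLE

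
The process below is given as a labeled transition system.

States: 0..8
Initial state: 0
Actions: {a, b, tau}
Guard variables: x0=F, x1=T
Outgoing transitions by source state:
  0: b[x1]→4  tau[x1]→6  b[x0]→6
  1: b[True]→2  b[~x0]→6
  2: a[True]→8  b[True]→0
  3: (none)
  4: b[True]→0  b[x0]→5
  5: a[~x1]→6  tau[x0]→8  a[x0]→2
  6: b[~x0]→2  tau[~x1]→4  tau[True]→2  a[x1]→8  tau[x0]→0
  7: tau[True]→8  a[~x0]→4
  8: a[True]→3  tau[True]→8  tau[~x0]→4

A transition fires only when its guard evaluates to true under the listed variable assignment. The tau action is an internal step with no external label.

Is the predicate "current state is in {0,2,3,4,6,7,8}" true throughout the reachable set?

Answer: INVARIANT HOLDS

Trace:
Allowed set {0,2,3,4,6,7,8}
Reach set: {0,2,3,4,6,8}
  0: safe
  2: safe
  3: safe
  4: safe
  6: safe
  8: safe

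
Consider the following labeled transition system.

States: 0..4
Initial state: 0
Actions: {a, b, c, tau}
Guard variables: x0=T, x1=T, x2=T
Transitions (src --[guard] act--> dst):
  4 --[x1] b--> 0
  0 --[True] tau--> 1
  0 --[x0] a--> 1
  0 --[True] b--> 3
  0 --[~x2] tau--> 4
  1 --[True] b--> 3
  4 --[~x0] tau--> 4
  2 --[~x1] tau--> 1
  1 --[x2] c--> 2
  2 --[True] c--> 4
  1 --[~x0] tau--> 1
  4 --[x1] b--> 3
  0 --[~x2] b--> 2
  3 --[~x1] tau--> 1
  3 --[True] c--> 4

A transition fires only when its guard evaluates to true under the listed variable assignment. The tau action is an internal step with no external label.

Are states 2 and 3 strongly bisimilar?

Answer: BISIMILAR

Working:
Refine partition for ~:
  π0 = {{0,1,2,3,4}}
  π1 = {{0},{1},{2,3},{4}}
stable after 2 split(s): 4 block(s)
2∈{2,3}, 3∈{2,3}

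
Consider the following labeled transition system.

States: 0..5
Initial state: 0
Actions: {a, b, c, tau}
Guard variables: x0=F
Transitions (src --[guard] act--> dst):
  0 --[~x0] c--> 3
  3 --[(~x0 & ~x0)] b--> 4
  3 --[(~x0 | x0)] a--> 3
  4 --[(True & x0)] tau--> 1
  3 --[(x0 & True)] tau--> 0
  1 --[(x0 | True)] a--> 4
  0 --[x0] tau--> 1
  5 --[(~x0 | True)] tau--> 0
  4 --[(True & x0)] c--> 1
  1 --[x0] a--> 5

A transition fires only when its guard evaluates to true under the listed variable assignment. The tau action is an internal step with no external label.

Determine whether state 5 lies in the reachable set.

Answer: UNREACHABLE

Trace:
After dropping false guards: 5 live edges.
depth 0: {0}
depth 1: {3}  now seen {0,3}
depth 2: {4}  now seen {0,3,4}
R = {0,3,4}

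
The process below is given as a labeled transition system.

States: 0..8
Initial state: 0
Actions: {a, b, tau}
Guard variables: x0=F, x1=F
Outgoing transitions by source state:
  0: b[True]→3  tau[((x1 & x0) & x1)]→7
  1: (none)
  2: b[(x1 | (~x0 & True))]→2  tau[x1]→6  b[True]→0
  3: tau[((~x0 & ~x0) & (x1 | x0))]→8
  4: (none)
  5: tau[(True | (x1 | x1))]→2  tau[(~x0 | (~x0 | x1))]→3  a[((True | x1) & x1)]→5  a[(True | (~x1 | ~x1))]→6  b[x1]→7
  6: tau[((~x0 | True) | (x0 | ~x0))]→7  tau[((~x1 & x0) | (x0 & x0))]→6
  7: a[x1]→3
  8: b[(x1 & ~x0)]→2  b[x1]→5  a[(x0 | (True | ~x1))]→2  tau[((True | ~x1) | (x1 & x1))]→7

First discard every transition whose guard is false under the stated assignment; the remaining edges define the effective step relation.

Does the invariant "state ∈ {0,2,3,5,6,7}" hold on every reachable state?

Safe = {0,2,3,5,6,7}
Reach set: {0,3}
  0: ✓
  3: ✓

Answer: INVARIANT HOLDS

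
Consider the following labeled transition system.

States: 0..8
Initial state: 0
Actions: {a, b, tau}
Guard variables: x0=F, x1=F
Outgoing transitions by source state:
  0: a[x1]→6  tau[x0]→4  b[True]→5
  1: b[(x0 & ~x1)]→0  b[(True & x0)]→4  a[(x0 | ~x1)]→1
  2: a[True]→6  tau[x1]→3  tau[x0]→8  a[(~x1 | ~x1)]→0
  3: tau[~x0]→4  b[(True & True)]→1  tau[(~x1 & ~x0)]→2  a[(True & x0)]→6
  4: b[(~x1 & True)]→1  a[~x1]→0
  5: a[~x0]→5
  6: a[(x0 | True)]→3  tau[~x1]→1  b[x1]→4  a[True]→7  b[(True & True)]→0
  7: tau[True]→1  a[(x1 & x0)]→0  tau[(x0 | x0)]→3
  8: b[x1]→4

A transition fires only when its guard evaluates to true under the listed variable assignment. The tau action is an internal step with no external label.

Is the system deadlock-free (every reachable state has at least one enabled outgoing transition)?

R = {0,5}
  0: b→5  [1 out]
  5: a→5  [1 out]

Answer: DEADLOCK-FREE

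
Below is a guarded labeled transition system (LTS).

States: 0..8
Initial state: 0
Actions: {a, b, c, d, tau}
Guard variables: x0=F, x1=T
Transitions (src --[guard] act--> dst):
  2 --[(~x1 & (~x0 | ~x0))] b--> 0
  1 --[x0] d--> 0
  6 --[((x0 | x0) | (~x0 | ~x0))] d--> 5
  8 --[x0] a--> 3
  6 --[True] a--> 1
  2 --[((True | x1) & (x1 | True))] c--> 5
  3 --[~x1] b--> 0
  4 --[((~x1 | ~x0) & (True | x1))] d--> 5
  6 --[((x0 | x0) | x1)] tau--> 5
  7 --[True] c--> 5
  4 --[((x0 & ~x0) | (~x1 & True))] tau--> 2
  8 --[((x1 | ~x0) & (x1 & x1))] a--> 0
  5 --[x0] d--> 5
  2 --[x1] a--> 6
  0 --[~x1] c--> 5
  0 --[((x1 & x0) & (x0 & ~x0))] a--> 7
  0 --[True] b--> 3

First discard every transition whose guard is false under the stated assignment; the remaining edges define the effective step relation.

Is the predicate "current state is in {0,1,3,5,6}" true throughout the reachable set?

Answer: INVARIANT HOLDS

Working:
Allowed set {0,1,3,5,6}
Reachable = {0,3}
  0: ok
  3: ok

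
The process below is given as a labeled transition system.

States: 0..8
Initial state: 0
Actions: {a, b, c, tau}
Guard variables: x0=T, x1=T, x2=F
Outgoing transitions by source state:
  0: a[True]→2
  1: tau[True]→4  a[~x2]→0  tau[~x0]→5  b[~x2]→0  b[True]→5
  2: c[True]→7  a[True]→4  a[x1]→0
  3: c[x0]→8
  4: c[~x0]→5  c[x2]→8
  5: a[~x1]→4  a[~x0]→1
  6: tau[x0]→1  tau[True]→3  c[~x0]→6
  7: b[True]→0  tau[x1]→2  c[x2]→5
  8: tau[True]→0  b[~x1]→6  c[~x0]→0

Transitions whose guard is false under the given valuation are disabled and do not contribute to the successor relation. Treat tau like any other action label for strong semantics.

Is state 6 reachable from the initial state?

After dropping false guards: 14 live edges.
Layer 0: {0}
Layer 1: {2}  now seen {0,2}
Layer 2: {4,7}  now seen {0,2,4,7}
Reachable = {0,2,4,7}

Answer: UNREACHABLE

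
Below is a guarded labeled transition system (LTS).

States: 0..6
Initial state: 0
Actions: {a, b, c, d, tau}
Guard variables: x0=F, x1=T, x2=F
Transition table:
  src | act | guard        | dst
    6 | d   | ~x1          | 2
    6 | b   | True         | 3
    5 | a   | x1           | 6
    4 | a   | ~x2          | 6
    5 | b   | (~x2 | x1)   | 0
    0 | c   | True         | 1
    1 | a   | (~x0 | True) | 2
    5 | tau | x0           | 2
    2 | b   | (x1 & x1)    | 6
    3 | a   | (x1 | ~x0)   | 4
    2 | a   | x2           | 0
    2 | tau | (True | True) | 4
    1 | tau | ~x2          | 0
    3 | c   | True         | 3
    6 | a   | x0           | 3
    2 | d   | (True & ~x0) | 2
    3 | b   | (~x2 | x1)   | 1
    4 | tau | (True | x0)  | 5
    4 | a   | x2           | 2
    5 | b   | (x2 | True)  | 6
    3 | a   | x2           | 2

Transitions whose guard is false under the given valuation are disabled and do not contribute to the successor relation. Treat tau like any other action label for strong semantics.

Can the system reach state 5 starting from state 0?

15 transition(s) survive guard evaluation.
Layer 0: {0}
Layer 1: {1}  cumulative {0,1}
Layer 2: {2}  cumulative {0,1,2}
Layer 3: {4,6}  cumulative {0,1,2,4,6}
Layer 4: {3,5}  cumulative {0,1,2,3,4,5,6}
R = {0,1,2,3,4,5,6}
Path to 5: c·a·tau·tau

Answer: REACHABLE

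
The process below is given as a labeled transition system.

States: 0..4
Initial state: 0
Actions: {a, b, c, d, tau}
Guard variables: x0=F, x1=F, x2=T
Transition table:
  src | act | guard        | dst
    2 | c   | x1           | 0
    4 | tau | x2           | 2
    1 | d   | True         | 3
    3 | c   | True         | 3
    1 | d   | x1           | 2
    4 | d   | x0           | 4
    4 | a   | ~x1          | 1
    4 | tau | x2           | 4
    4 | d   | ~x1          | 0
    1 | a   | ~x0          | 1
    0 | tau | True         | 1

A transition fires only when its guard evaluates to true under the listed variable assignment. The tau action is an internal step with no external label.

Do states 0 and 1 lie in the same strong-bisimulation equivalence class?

Answer: NOT BISIMILAR

Working:
Bisimulation quotient by refinement:
  π0 = {{0,1,2,3,4}}
  π1 = {{0},{1},{2},{3},{4}}
stable after 2 split(s): 5 block(s)
0∈{0}, 1∈{1}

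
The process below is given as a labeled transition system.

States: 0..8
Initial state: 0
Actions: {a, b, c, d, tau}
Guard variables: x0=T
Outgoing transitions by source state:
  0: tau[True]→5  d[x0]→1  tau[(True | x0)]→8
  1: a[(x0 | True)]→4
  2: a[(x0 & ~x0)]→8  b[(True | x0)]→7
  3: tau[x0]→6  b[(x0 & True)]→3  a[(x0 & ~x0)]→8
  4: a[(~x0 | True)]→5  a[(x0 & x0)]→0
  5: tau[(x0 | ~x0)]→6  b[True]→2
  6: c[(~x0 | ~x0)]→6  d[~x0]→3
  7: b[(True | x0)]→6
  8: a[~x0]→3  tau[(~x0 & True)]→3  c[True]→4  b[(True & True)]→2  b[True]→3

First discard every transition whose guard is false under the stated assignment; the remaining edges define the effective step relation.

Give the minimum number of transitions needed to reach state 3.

Layered search for 3:
  Layer 0: {0}
  Layer 1: {1,5,8}
  Layer 2: {2,3,4,6}
first hit 3 at d=2 via tau·b

Answer: 2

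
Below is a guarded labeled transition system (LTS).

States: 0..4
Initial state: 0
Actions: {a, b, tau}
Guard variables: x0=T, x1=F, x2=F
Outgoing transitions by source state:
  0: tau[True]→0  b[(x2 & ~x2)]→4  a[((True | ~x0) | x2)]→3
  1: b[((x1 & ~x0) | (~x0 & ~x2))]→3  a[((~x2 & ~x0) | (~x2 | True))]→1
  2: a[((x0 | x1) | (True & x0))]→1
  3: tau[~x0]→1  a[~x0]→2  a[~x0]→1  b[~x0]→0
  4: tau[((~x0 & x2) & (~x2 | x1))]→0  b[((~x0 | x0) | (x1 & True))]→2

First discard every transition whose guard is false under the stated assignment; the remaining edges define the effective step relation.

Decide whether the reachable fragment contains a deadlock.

Answer: DEADLOCK at state 3

Trace:
R = {0,3}
  0: a→3  tau→0  [deg 2]
  3: ∅  [STUCK]
witness 3: a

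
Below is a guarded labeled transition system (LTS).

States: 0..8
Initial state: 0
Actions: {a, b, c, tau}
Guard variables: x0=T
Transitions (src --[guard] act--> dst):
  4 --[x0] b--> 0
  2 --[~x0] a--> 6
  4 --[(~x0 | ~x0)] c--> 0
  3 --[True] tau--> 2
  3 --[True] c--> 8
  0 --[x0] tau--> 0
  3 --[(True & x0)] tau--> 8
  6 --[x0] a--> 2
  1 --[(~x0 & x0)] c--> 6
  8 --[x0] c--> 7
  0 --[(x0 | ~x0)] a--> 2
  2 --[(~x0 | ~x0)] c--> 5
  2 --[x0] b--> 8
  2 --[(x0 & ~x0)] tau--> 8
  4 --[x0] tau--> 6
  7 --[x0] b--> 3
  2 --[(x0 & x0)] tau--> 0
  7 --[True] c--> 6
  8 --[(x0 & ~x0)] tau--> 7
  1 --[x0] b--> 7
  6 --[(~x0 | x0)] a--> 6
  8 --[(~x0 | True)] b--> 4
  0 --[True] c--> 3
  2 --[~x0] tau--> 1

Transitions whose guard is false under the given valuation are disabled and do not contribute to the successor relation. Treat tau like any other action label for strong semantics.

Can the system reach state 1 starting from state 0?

After dropping false guards: 17 live edges.
Layer 0: {0}
Layer 1: {2,3}  total {0,2,3}
Layer 2: {8}  total {0,2,3,8}
Layer 3: {4,7}  total {0,2,3,4,7,8}
Layer 4: {6}  total {0,2,3,4,6,7,8}
Reachable = {0,2,3,4,6,7,8}

Answer: UNREACHABLE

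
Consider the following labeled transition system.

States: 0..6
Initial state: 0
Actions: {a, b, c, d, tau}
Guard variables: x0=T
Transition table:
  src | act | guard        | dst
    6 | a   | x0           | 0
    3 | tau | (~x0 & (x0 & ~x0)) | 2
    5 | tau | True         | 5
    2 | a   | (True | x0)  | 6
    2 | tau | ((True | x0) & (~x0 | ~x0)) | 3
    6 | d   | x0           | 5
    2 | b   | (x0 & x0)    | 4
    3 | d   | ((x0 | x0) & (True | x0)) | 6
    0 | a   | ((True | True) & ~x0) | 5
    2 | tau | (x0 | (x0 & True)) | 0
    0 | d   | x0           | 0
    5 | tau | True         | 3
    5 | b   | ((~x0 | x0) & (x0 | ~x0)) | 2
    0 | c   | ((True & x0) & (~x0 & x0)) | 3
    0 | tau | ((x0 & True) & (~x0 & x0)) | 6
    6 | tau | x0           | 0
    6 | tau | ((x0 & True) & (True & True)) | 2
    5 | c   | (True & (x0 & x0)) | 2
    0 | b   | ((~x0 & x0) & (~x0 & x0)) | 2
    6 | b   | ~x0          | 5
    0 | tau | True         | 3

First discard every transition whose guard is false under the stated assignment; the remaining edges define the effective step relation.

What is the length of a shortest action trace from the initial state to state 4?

Answer: 4

Trace:
Layered search for 4:
  L0 = {0}
  L1 = {3}
  L2 = {6}
  L3 = {2,5}
  L4 = {4}
depth(4)=4, e.g. tau·d·tau·b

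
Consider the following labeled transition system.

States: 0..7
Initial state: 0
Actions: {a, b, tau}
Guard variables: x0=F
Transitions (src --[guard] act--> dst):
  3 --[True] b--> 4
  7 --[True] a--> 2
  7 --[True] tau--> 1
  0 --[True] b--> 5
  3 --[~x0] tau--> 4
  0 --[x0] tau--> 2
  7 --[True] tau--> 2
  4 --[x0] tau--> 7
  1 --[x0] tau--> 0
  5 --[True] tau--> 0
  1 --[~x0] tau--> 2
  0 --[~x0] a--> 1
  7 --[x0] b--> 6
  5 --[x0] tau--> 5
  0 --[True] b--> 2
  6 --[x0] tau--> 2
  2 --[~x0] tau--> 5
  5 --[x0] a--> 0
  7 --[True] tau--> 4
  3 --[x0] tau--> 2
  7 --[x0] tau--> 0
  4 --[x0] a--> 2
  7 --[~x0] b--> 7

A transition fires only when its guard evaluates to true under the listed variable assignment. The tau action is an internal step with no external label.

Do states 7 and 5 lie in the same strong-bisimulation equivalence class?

Answer: NOT BISIMILAR

Trace:
Refine partition for ~:
  P[0] = {{0,1,2,3,4,5,6,7}}
  P[1] = {{0},{1,2,5},{3},{4,6},{7}}
  P[2] = {{0},{1,2},{3},{4,6},{5},{7}}
  P[3] = {{0},{1},{2},{3},{4,6},{5},{7}}
Fixed point at round 4; 7 class(es).
class of 7: {7}; class of 5: {5}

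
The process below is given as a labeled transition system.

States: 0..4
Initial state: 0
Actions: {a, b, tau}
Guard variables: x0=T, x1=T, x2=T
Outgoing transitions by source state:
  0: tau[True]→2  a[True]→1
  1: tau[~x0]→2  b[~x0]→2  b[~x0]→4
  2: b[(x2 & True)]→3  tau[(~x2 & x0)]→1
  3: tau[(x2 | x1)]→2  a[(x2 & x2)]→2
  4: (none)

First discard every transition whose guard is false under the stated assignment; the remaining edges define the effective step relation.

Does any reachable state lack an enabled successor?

Answer: DEADLOCK at state 1

Working:
Reach set: {0,1,2,3}
  0: a→1  tau→2  [deg 2]
  1: ∅  [no exit]
  2: b→3  [deg 1]
  3: a→2  tau→2  [deg 2]
Path to 1: a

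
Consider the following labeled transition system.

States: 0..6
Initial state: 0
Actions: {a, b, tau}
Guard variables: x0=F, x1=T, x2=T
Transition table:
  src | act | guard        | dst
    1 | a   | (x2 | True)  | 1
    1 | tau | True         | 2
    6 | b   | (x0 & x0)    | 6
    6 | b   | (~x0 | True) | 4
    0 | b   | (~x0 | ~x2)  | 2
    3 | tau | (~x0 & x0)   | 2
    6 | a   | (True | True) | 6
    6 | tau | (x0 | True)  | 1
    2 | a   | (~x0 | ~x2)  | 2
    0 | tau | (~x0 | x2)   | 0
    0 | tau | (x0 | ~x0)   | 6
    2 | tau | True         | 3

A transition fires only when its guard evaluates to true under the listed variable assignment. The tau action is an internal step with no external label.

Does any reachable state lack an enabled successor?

Answer: DEADLOCK at state 3

Working:
Reachable = {0,1,2,3,4,6}
  0: b→2  tau→0  tau→6  [deg 3]
  1: a→1  tau→2  [deg 2]
  2: a→2  tau→3  [deg 2]
  3: ∅  [no exit]
  4: ∅  [no exit]
  6: a→6  b→4  tau→1  [deg 3]
Path to 3: b·tau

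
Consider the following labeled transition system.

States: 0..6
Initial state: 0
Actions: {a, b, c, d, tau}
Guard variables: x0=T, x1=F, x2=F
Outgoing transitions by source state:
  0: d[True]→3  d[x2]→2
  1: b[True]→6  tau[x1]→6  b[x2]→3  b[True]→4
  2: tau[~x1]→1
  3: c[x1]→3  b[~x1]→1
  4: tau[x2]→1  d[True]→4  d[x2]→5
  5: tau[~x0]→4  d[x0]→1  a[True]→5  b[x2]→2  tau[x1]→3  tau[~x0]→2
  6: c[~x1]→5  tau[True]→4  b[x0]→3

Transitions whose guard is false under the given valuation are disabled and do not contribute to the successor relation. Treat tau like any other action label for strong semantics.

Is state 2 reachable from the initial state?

Answer: UNREACHABLE

Working:
After dropping false guards: 11 live edges.
depth 0: {0}
depth 1: {3}  total {0,3}
depth 2: {1}  total {0,1,3}
depth 3: {4,6}  total {0,1,3,4,6}
depth 4: {5}  total {0,1,3,4,5,6}
Reach set: {0,1,3,4,5,6}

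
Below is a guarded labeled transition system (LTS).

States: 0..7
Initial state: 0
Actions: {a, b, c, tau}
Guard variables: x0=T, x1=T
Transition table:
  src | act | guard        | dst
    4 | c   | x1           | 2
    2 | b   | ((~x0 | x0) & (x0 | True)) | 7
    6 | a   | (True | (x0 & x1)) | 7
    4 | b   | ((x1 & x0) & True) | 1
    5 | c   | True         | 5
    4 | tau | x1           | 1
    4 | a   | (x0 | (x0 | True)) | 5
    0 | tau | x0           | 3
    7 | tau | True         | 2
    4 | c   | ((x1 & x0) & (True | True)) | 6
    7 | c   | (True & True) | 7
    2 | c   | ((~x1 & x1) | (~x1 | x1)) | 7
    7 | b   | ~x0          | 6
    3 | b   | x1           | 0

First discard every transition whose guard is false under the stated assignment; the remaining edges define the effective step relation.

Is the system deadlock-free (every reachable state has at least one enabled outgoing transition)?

Answer: DEADLOCK-FREE

Trace:
Reach set: {0,3}
  0: tau→3  [1 exit(s)]
  3: b→0  [1 exit(s)]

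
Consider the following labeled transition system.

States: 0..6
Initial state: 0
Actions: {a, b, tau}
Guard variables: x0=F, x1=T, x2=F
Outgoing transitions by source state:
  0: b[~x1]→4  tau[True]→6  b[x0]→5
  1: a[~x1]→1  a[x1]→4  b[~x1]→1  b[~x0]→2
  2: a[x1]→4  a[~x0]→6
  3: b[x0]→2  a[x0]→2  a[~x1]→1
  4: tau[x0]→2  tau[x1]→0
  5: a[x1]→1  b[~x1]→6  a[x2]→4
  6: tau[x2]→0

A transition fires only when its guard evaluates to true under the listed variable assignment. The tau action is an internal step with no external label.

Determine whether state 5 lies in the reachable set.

7 transition(s) survive guard evaluation.
L0 = {0}
L1 = {6}  cumulative {0,6}
Reach set: {0,6}

Answer: UNREACHABLE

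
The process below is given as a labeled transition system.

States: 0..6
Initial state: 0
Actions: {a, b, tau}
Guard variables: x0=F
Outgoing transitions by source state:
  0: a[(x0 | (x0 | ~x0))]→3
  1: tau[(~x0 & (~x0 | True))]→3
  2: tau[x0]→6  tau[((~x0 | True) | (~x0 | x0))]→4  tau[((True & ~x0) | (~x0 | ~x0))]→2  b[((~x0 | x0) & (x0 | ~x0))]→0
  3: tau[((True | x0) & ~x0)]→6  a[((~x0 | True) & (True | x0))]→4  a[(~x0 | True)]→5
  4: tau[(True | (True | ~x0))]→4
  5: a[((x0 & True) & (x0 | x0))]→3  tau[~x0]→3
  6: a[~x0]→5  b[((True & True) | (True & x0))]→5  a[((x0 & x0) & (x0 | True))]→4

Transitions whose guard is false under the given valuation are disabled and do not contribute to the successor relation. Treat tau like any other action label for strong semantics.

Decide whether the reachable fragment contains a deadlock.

Reachable = {0,3,4,5,6}
  0: a→3  [1 out]
  3: a→4  a→5  tau→6  [3 out]
  4: tau→4  [1 out]
  5: tau→3  [1 out]
  6: a→5  b→5  [2 out]

Answer: DEADLOCK-FREE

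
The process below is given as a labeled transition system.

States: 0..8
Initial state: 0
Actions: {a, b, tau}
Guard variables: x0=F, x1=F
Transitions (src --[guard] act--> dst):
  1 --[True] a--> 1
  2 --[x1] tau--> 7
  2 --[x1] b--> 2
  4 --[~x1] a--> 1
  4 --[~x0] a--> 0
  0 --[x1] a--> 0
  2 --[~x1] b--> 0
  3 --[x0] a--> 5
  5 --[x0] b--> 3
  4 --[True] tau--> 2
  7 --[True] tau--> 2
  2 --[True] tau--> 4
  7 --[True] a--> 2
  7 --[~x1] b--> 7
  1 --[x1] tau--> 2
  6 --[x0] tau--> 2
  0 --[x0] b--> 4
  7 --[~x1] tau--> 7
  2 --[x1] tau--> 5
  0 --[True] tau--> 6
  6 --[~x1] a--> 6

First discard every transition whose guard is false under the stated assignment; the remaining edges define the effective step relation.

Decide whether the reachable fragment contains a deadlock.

Answer: DEADLOCK-FREE

Trace:
Reachable = {0,6}
  0: tau→6  [1 out]
  6: a→6  [1 out]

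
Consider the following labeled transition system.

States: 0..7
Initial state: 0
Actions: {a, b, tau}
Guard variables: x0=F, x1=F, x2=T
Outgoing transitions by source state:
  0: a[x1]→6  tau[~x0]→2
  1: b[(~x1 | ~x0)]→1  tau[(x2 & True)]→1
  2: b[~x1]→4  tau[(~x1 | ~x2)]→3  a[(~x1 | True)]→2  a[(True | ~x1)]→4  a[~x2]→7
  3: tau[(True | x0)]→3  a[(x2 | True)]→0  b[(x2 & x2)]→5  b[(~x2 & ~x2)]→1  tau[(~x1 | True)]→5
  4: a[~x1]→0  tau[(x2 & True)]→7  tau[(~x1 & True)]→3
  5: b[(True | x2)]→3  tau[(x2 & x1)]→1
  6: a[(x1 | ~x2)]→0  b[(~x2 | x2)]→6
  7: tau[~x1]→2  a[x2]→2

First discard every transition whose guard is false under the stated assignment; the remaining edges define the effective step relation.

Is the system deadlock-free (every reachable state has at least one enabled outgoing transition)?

R = {0,2,3,4,5,7}
  0: tau→2  [1 out]
  2: a→2  a→4  b→4  tau→3  [4 out]
  3: a→0  b→5  tau→3  tau→5  [4 out]
  4: a→0  tau→3  tau→7  [3 out]
  5: b→3  [1 out]
  7: a→2  tau→2  [2 out]

Answer: DEADLOCK-FREE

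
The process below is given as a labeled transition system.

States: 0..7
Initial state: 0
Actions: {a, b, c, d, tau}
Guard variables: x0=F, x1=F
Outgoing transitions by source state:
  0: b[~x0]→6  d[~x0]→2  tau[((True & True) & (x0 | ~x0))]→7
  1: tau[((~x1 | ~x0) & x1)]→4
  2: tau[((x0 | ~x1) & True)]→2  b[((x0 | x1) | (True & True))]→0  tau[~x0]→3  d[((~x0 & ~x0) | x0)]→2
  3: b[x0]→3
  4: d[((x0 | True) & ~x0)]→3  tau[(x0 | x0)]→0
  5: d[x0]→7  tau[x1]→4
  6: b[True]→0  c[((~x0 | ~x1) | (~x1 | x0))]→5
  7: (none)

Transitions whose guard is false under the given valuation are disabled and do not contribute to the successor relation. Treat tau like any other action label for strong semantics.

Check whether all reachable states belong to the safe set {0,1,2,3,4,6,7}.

Allowed set {0,1,2,3,4,6,7}
R = {0,2,3,5,6,7}
  0: safe
  2: safe
  3: safe
  5: outside
  6: safe
  7: safe
reach 5 via b·c — violates

Answer: INVARIANT VIOLATED at state 5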